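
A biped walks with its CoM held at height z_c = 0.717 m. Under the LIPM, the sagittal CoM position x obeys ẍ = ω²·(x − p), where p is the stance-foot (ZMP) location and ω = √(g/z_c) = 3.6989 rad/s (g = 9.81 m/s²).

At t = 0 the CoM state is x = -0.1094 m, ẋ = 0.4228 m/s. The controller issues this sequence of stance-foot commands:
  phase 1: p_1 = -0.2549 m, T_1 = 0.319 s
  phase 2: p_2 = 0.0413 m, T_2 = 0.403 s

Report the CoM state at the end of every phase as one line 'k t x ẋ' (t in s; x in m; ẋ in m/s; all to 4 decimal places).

1 0.3190 0.1726 1.5459
2 0.7220 1.2284 4.6297

phase 1: p=-0.2549, T=0.319, ωT=1.179949, cosh=1.780751, sinh=1.473457; start (x,ẋ)=(-0.109400, 0.422800) → end (x,ẋ)=(0.172622, 1.545902)
phase 2: p=0.0413, T=0.403, ωT=1.490657, cosh=2.332618, sinh=2.107393; start (x,ẋ)=(0.172622, 1.545902) → end (x,ẋ)=(1.228378, 4.629655)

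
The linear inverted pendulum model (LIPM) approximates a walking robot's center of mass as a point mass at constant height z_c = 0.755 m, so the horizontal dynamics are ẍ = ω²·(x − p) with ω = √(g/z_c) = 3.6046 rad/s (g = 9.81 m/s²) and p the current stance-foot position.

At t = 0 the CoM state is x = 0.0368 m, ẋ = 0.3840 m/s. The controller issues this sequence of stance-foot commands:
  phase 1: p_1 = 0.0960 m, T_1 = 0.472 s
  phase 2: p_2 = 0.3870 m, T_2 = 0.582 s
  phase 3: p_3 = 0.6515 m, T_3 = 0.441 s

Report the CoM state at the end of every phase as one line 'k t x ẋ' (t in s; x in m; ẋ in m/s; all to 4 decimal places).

phase 1: p=0.0960, T=0.472, ωT=1.701371, cosh=2.831946, sinh=2.649513; start (x,ẋ)=(0.036800, 0.384000) → end (x,ẋ)=(0.210603, 0.522082)
phase 2: p=0.3870, T=0.582, ωT=2.097877, cosh=4.135785, sinh=4.013068; start (x,ẋ)=(0.210603, 0.522082) → end (x,ẋ)=(0.238702, -0.392457)
phase 3: p=0.6515, T=0.441, ωT=1.589629, cosh=2.552965, sinh=2.348963; start (x,ẋ)=(0.238702, -0.392457) → end (x,ẋ)=(-0.658105, -4.497118)

1 0.4720 0.2106 0.5221
2 1.0540 0.2387 -0.3925
3 1.4950 -0.6581 -4.4971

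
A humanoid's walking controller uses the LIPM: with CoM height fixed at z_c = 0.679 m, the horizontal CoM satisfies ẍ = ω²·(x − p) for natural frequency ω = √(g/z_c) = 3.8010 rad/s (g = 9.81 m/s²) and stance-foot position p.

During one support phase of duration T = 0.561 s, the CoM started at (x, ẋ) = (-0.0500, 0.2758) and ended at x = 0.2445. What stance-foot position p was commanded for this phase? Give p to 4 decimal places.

p = -0.0478

ωT = 3.8010·0.561 = 2.132361; cosh(ωT) = 4.276657, sinh(ωT) = 4.158100
x(T) = p + (x₀−p)·cosh(ωT) + (ẋ₀/ω)·sinh(ωT) ⇒ p·(1 − cosh) = x(T) − x₀·cosh − (ẋ₀/ω)·sinh
numerator   = 0.2445 − (-0.0500)·4.276657 − (0.2758/3.8010)·4.158100 = 0.156622
denominator = 1 − 4.276657 = -3.276657
p = 0.156622 / -3.276657 = -0.0478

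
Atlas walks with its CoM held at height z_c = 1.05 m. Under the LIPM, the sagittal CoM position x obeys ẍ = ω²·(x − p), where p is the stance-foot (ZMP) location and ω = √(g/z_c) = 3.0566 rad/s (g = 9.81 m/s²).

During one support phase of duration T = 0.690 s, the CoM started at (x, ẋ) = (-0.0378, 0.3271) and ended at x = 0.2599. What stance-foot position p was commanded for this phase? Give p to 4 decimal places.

p = 0.0052

ωT = 3.0566·0.690 = 2.109054; cosh(ωT) = 4.180897, sinh(ωT) = 4.059545
x(T) = p + (x₀−p)·cosh(ωT) + (ẋ₀/ω)·sinh(ωT) ⇒ p·(1 − cosh) = x(T) − x₀·cosh − (ẋ₀/ω)·sinh
numerator   = 0.2599 − (-0.0378)·4.180897 − (0.3271/3.0566)·4.059545 = -0.016492
denominator = 1 − 4.180897 = -3.180897
p = -0.016492 / -3.180897 = 0.0052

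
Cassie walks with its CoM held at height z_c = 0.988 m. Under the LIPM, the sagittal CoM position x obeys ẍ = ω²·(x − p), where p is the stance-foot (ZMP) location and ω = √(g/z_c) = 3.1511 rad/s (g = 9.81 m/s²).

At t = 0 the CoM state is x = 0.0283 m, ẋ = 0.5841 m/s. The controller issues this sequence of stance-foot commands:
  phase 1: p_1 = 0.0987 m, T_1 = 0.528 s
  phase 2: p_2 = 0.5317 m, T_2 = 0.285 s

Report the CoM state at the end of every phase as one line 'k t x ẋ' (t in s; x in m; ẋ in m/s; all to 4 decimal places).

1 0.5280 0.3779 1.0326
2 0.8130 0.6471 0.9817

phase 1: p=0.0987, T=0.528, ωT=1.663781, cosh=2.734327, sinh=2.544906; start (x,ẋ)=(0.028300, 0.584100) → end (x,ẋ)=(0.377937, 1.032565)
phase 2: p=0.5317, T=0.285, ωT=0.898063, cosh=1.431101, sinh=1.023743; start (x,ẋ)=(0.377937, 1.032565) → end (x,ẋ)=(0.647114, 0.981678)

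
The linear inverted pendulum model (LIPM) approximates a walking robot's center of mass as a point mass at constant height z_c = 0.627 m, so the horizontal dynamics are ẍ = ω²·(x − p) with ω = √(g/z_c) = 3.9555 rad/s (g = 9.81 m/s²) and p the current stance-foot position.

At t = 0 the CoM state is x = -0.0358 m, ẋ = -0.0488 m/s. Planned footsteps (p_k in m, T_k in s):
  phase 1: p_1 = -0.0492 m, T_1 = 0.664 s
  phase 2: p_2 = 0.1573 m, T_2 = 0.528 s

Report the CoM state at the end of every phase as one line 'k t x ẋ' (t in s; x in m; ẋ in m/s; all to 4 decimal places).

phase 1: p=-0.0492, T=0.664, ωT=2.626452, cosh=6.948484, sinh=6.876149; start (x,ẋ)=(-0.035800, -0.048800) → end (x,ẋ)=(-0.040923, 0.025375)
phase 2: p=0.1573, T=0.528, ωT=2.088504, cosh=4.098351, sinh=3.974478; start (x,ẋ)=(-0.040923, 0.025375) → end (x,ẋ)=(-0.629591, -3.012278)

1 0.6640 -0.0409 0.0254
2 1.1920 -0.6296 -3.0123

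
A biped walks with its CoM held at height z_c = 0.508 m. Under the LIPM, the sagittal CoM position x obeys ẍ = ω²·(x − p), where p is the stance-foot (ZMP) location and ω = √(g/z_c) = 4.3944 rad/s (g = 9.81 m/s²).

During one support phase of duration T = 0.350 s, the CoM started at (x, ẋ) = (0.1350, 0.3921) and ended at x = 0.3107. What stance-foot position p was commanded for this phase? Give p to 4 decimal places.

p = 0.1506

ωT = 4.3944·0.350 = 1.538040; cosh(ωT) = 2.435129, sinh(ωT) = 2.220327
x(T) = p + (x₀−p)·cosh(ωT) + (ẋ₀/ω)·sinh(ωT) ⇒ p·(1 − cosh) = x(T) − x₀·cosh − (ẋ₀/ω)·sinh
numerator   = 0.3107 − (0.1350)·2.435129 − (0.3921/4.3944)·2.220327 = -0.216156
denominator = 1 − 2.435129 = -1.435129
p = -0.216156 / -1.435129 = 0.1506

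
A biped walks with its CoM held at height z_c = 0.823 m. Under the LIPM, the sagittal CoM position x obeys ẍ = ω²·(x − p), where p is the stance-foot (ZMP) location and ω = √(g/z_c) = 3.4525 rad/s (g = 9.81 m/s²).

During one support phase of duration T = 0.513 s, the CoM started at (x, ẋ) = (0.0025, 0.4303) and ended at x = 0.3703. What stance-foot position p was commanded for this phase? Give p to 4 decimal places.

p = -0.0035

ωT = 3.4525·0.513 = 1.771132; cosh(ωT) = 3.023823, sinh(ωT) = 2.853683
x(T) = p + (x₀−p)·cosh(ωT) + (ẋ₀/ω)·sinh(ωT) ⇒ p·(1 − cosh) = x(T) − x₀·cosh − (ẋ₀/ω)·sinh
numerator   = 0.3703 − (0.0025)·3.023823 − (0.4303/3.4525)·2.853683 = 0.007074
denominator = 1 − 3.023823 = -2.023823
p = 0.007074 / -2.023823 = -0.0035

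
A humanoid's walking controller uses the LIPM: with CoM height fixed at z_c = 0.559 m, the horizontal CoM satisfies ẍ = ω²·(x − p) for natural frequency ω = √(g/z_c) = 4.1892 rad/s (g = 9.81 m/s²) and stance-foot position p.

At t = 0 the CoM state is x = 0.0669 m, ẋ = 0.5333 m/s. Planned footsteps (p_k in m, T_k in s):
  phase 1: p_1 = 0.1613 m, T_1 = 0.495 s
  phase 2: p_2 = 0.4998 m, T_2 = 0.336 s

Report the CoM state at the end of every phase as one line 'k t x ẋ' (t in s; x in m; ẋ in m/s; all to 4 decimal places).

phase 1: p=0.1613, T=0.495, ωT=2.073654, cosh=4.039779, sinh=3.914054; start (x,ẋ)=(0.066900, 0.533300) → end (x,ẋ)=(0.278218, 0.606561)
phase 2: p=0.4998, T=0.336, ωT=1.407571, cosh=2.165378, sinh=1.920641; start (x,ẋ)=(0.278218, 0.606561) → end (x,ẋ)=(0.298083, -0.469406)

1 0.4950 0.2782 0.6066
2 0.8310 0.2981 -0.4694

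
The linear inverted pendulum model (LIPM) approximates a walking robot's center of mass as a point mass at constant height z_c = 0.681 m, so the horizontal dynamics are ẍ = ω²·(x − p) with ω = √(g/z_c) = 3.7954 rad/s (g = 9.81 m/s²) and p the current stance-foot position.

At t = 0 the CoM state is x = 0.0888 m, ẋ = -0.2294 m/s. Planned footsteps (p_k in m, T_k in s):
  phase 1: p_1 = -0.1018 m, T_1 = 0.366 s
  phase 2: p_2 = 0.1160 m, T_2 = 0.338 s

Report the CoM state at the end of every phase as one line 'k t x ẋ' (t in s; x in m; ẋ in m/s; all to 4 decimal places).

phase 1: p=-0.1018, T=0.366, ωT=1.389116, cosh=2.130300, sinh=1.881004; start (x,ẋ)=(0.088800, -0.229400) → end (x,ẋ)=(0.190544, 0.872034)
phase 2: p=0.1160, T=0.338, ωT=1.282845, cosh=1.942067, sinh=1.664820; start (x,ẋ)=(0.190544, 0.872034) → end (x,ẋ)=(0.643280, 2.164568)

1 0.3660 0.1905 0.8720
2 0.7040 0.6433 2.1646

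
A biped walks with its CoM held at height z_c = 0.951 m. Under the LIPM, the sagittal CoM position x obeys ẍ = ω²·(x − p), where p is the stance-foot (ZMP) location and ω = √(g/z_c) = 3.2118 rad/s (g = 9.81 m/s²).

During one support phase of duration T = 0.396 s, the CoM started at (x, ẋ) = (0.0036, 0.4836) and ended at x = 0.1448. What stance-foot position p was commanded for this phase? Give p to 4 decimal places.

p = 0.1186

ωT = 3.2118·0.396 = 1.271873; cosh(ωT) = 1.923917, sinh(ωT) = 1.643611
x(T) = p + (x₀−p)·cosh(ωT) + (ẋ₀/ω)·sinh(ωT) ⇒ p·(1 − cosh) = x(T) − x₀·cosh − (ẋ₀/ω)·sinh
numerator   = 0.1448 − (0.0036)·1.923917 − (0.4836/3.2118)·1.643611 = -0.109604
denominator = 1 − 1.923917 = -0.923917
p = -0.109604 / -0.923917 = 0.1186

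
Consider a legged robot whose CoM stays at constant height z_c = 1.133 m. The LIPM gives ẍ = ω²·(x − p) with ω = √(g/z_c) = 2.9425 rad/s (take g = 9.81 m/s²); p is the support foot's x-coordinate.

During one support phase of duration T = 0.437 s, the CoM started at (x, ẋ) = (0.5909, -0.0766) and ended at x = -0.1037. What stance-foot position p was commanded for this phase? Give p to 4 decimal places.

p = 1.2784

ωT = 2.9425·0.437 = 1.285872; cosh(ωT) = 1.947116, sinh(ωT) = 1.670707
x(T) = p + (x₀−p)·cosh(ωT) + (ẋ₀/ω)·sinh(ωT) ⇒ p·(1 − cosh) = x(T) − x₀·cosh − (ẋ₀/ω)·sinh
numerator   = -0.1037 − (0.5909)·1.947116 − (-0.0766/2.9425)·1.670707 = -1.210759
denominator = 1 − 1.947116 = -0.947116
p = -1.210759 / -0.947116 = 1.2784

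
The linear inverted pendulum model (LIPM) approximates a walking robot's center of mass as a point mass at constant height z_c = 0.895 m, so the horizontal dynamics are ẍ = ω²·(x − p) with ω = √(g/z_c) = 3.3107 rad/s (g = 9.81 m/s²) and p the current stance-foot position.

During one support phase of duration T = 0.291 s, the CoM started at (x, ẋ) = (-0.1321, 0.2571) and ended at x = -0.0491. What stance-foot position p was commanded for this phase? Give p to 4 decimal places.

p = -0.1242

ωT = 3.3107·0.291 = 0.963414; cosh(ωT) = 1.501108, sinh(ωT) = 1.119520
x(T) = p + (x₀−p)·cosh(ωT) + (ẋ₀/ω)·sinh(ωT) ⇒ p·(1 − cosh) = x(T) − x₀·cosh − (ẋ₀/ω)·sinh
numerator   = -0.0491 − (-0.1321)·1.501108 − (0.2571/3.3107)·1.119520 = 0.062257
denominator = 1 − 1.501108 = -0.501108
p = 0.062257 / -0.501108 = -0.1242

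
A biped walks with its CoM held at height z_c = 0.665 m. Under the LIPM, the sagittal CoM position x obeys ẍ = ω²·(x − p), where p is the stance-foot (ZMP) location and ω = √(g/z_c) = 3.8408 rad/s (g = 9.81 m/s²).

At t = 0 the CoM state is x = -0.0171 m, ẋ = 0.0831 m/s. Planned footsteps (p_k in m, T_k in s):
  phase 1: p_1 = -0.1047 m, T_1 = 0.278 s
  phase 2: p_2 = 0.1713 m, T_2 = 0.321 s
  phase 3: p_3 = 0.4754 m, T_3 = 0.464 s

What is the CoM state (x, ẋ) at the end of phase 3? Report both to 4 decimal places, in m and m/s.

phase 1: p=-0.1047, T=0.278, ωT=1.067742, cosh=1.626294, sinh=1.282511; start (x,ẋ)=(-0.017100, 0.083100) → end (x,ẋ)=(0.065512, 0.566651)
phase 2: p=0.1713, T=0.321, ωT=1.232897, cosh=1.861301, sinh=1.569854; start (x,ẋ)=(0.065512, 0.566651) → end (x,ẋ)=(0.206004, 0.416860)
phase 3: p=0.4754, T=0.464, ωT=1.782131, cosh=3.055393, sinh=2.887114; start (x,ẋ)=(0.206004, 0.416860) → end (x,ẋ)=(-0.034358, -1.713612)

x = -0.0344, ẋ = -1.7136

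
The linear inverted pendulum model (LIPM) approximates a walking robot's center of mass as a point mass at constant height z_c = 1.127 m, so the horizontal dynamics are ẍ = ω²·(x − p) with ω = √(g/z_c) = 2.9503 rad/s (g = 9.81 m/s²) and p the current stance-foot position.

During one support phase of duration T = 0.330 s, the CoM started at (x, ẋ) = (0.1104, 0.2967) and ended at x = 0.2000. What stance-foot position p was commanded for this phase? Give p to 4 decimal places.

p = 0.1583

ωT = 2.9503·0.330 = 0.973599; cosh(ωT) = 1.512588, sinh(ωT) = 1.134867
x(T) = p + (x₀−p)·cosh(ωT) + (ẋ₀/ω)·sinh(ωT) ⇒ p·(1 − cosh) = x(T) − x₀·cosh − (ẋ₀/ω)·sinh
numerator   = 0.2000 − (0.1104)·1.512588 − (0.2967/2.9503)·1.134867 = -0.081119
denominator = 1 − 1.512588 = -0.512588
p = -0.081119 / -0.512588 = 0.1583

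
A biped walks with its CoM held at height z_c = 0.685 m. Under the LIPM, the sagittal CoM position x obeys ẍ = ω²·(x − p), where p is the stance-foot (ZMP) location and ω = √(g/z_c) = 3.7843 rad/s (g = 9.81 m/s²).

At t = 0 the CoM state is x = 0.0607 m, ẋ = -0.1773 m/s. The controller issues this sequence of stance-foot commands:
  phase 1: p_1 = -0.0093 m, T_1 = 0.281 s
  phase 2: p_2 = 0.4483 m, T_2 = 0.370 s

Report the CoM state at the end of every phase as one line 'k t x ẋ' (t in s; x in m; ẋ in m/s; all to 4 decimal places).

phase 1: p=-0.0093, T=0.281, ωT=1.063388, cosh=1.620726, sinh=1.275442; start (x,ẋ)=(0.060700, -0.177300) → end (x,ẋ)=(0.044394, 0.050511)
phase 2: p=0.4483, T=0.370, ωT=1.400191, cosh=2.151262, sinh=1.904712; start (x,ẋ)=(0.044394, 0.050511) → end (x,ẋ)=(-0.395183, -2.802689)

1 0.2810 0.0444 0.0505
2 0.6510 -0.3952 -2.8027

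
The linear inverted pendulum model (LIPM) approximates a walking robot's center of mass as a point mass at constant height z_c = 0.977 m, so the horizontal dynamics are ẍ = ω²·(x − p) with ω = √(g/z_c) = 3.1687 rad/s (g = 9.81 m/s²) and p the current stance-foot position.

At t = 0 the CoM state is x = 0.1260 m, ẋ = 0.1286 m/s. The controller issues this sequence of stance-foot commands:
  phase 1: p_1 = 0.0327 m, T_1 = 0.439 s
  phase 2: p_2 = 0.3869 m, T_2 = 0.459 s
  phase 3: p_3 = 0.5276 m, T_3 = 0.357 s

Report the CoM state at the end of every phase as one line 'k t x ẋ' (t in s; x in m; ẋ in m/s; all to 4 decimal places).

1 0.4390 0.3083 0.8318
2 0.8980 0.7408 1.3738
3 1.2550 1.4943 3.2886

phase 1: p=0.0327, T=0.439, ωT=1.391059, cosh=2.133958, sinh=1.885147; start (x,ẋ)=(0.126000, 0.128600) → end (x,ẋ)=(0.308306, 0.831751)
phase 2: p=0.3869, T=0.459, ωT=1.454433, cosh=2.257794, sinh=2.024262; start (x,ẋ)=(0.308306, 0.831751) → end (x,ẋ)=(0.740799, 1.373800)
phase 3: p=0.5276, T=0.357, ωT=1.131226, cosh=1.711046, sinh=1.388408; start (x,ẋ)=(0.740799, 1.373800) → end (x,ẋ)=(1.494342, 3.288592)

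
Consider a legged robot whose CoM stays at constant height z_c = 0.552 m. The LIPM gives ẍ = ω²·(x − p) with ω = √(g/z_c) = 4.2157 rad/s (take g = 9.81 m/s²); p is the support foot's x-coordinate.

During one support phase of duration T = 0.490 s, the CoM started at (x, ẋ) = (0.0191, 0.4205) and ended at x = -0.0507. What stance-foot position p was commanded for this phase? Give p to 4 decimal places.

ωT = 4.2157·0.490 = 2.065693; cosh(ωT) = 4.008747, sinh(ωT) = 3.882017
x(T) = p + (x₀−p)·cosh(ωT) + (ẋ₀/ω)·sinh(ωT) ⇒ p·(1 − cosh) = x(T) − x₀·cosh − (ẋ₀/ω)·sinh
numerator   = -0.0507 − (0.0191)·4.008747 − (0.4205/4.2157)·3.882017 = -0.514483
denominator = 1 − 4.008747 = -3.008747
p = -0.514483 / -3.008747 = 0.1710

p = 0.1710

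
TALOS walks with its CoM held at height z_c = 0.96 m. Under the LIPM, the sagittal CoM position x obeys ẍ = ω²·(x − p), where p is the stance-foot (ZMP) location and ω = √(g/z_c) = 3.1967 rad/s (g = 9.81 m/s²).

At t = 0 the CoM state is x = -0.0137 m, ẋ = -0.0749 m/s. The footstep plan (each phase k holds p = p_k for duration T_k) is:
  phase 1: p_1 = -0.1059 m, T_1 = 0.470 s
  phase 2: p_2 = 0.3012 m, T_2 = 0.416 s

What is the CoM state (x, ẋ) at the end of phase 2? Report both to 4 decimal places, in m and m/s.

phase 1: p=-0.1059, T=0.470, ωT=1.502449, cosh=2.357631, sinh=2.135047; start (x,ẋ)=(-0.013700, -0.074900) → end (x,ẋ)=(0.061449, 0.452688)
phase 2: p=0.3012, T=0.416, ωT=1.329827, cosh=2.022457, sinh=1.757934; start (x,ẋ)=(0.061449, 0.452688) → end (x,ẋ)=(0.065256, -0.431762)

x = 0.0653, ẋ = -0.4318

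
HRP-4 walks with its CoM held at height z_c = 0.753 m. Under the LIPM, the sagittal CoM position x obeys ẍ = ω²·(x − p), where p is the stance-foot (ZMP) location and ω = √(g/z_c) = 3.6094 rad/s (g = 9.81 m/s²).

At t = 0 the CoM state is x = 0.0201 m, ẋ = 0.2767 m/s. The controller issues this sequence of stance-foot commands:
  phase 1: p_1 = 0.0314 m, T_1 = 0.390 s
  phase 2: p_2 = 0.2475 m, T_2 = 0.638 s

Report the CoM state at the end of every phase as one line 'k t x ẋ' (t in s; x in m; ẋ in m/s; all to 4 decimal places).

phase 1: p=0.0314, T=0.390, ωT=1.407666, cosh=2.165560, sinh=1.920846; start (x,ẋ)=(0.020100, 0.276700) → end (x,ẋ)=(0.154183, 0.520866)
phase 2: p=0.2475, T=0.638, ωT=2.302797, cosh=5.051050, sinh=4.951071; start (x,ẋ)=(0.154183, 0.520866) → end (x,ẋ)=(0.490632, 0.963312)

1 0.3900 0.1542 0.5209
2 1.0280 0.4906 0.9633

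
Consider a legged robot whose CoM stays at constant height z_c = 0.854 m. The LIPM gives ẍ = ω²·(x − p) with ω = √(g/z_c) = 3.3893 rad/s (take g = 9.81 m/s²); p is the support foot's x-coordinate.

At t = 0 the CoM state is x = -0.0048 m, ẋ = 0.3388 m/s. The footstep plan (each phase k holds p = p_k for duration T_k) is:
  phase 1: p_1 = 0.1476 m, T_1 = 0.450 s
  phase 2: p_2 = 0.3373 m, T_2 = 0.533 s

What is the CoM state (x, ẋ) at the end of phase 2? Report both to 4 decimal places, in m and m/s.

phase 1: p=0.1476, T=0.450, ωT=1.525185, cosh=2.406787, sinh=2.189206; start (x,ẋ)=(-0.004800, 0.338800) → end (x,ẋ)=(-0.000358, -0.315370)
phase 2: p=0.3373, T=0.533, ωT=1.806497, cosh=3.126654, sinh=2.962425; start (x,ẋ)=(-0.000358, -0.315370) → end (x,ẋ)=(-0.994088, -4.376321)

x = -0.9941, ẋ = -4.3763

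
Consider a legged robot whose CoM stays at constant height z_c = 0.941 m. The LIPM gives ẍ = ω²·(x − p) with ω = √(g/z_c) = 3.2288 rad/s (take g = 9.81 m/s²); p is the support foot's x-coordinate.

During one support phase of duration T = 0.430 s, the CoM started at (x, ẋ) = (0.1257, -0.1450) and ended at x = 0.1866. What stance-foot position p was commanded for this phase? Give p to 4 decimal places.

ωT = 3.2288·0.430 = 1.388384; cosh(ωT) = 2.128923, sinh(ωT) = 1.879445
x(T) = p + (x₀−p)·cosh(ωT) + (ẋ₀/ω)·sinh(ωT) ⇒ p·(1 − cosh) = x(T) − x₀·cosh − (ẋ₀/ω)·sinh
numerator   = 0.1866 − (0.1257)·2.128923 − (-0.1450/3.2288)·1.879445 = 0.003397
denominator = 1 − 2.128923 = -1.128923
p = 0.003397 / -1.128923 = -0.0030

p = -0.0030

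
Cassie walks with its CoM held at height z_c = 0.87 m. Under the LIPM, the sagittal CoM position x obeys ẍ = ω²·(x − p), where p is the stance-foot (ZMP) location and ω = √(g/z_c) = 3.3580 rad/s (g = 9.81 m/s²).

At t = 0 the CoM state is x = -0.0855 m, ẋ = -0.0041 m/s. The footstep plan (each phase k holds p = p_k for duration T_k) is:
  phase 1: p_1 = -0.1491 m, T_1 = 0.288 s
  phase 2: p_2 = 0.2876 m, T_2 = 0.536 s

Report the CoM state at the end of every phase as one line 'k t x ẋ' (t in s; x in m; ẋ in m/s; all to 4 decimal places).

1 0.2880 -0.0547 0.2341
2 0.8240 -0.5710 -2.6545

phase 1: p=-0.1491, T=0.288, ωT=0.967104, cosh=1.505249, sinh=1.125067; start (x,ẋ)=(-0.085500, -0.004100) → end (x,ẋ)=(-0.054740, 0.234108)
phase 2: p=0.2876, T=0.536, ωT=1.799888, cosh=3.107144, sinh=2.941826; start (x,ẋ)=(-0.054740, 0.234108) → end (x,ẋ)=(-0.571005, -2.654450)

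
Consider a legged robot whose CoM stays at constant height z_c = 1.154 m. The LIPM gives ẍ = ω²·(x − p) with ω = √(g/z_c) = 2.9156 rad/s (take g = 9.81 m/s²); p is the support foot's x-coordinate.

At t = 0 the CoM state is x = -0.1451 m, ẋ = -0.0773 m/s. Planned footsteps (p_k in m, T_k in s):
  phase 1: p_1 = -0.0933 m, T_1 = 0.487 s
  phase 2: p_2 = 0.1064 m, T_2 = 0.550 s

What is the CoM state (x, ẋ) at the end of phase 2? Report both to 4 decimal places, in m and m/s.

phase 1: p=-0.0933, T=0.487, ωT=1.419897, cosh=2.189217, sinh=1.947478; start (x,ẋ)=(-0.145100, -0.077300) → end (x,ẋ)=(-0.258334, -0.463350)
phase 2: p=0.1064, T=0.550, ωT=1.603580, cosh=2.585986, sinh=2.384811; start (x,ẋ)=(-0.258334, -0.463350) → end (x,ẋ)=(-1.215794, -3.734269)

x = -1.2158, ẋ = -3.7343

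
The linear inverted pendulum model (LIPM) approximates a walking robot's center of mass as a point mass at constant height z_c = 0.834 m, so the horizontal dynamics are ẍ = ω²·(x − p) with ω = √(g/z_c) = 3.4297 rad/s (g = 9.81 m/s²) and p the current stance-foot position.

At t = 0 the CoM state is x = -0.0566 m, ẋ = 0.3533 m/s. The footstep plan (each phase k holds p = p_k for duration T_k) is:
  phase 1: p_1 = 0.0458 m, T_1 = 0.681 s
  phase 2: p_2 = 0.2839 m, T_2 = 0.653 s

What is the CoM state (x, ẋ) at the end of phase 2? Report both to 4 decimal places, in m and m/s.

phase 1: p=0.0458, T=0.681, ωT=2.335626, cosh=5.216338, sinh=5.119588; start (x,ẋ)=(-0.056600, 0.353300) → end (x,ẋ)=(0.039026, 0.044926)
phase 2: p=0.2839, T=0.653, ωT=2.239594, cosh=4.748011, sinh=4.641509; start (x,ẋ)=(0.039026, 0.044926) → end (x,ẋ)=(-0.817966, -3.684840)

x = -0.8180, ẋ = -3.6848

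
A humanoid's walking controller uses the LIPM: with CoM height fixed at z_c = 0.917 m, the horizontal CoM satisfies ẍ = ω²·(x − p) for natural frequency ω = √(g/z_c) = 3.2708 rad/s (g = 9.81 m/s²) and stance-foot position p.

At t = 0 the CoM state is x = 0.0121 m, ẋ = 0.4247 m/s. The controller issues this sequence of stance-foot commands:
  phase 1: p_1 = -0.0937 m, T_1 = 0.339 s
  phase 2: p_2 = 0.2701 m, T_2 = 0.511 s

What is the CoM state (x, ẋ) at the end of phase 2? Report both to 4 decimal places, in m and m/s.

x = 1.1671, ẋ = 3.1624

phase 1: p=-0.0937, T=0.339, ωT=1.108801, cosh=1.680339, sinh=1.350384; start (x,ẋ)=(0.012100, 0.424700) → end (x,ẋ)=(0.259422, 1.180941)
phase 2: p=0.2701, T=0.511, ωT=1.671379, cosh=2.753742, sinh=2.565755; start (x,ẋ)=(0.259422, 1.180941) → end (x,ẋ)=(1.167075, 3.162395)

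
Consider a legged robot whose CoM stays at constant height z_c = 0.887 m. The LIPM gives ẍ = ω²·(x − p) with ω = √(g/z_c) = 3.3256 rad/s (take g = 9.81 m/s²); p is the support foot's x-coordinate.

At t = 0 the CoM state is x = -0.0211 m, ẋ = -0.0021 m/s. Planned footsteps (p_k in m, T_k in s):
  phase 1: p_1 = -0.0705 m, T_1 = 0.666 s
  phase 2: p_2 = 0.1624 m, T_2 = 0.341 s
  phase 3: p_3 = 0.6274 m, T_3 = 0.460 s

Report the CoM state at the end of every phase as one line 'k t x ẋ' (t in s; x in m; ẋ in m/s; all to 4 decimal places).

phase 1: p=-0.0705, T=0.666, ωT=2.214850, cosh=4.634601, sinh=4.525431; start (x,ẋ)=(-0.021100, -0.002100) → end (x,ẋ)=(0.155592, 0.733726)
phase 2: p=0.1624, T=0.341, ωT=1.134030, cosh=1.714945, sinh=1.393211; start (x,ẋ)=(0.155592, 0.733726) → end (x,ẋ)=(0.458108, 1.226755)
phase 3: p=0.6274, T=0.460, ωT=1.529776, cosh=2.416863, sinh=2.200279; start (x,ẋ)=(0.458108, 1.226755) → end (x,ẋ)=(1.029888, 1.726145)

1 0.6660 0.1556 0.7337
2 1.0070 0.4581 1.2268
3 1.4670 1.0299 1.7261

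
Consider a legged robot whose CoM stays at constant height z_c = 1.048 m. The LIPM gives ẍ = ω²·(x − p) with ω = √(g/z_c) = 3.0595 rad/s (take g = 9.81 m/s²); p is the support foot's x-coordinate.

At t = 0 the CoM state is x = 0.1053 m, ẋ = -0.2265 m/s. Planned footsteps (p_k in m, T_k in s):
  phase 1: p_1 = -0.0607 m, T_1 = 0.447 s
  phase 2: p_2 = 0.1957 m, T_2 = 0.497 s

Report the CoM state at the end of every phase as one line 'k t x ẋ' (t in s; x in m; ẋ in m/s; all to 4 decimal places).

phase 1: p=-0.0607, T=0.447, ωT=1.367596, cosh=2.090311, sinh=1.835592; start (x,ẋ)=(0.105300, -0.226500) → end (x,ẋ)=(0.150400, 0.458800)
phase 2: p=0.1957, T=0.497, ωT=1.520571, cosh=2.396713, sinh=2.178126; start (x,ẋ)=(0.150400, 0.458800) → end (x,ẋ)=(0.413758, 0.797730)

1 0.4470 0.1504 0.4588
2 0.9440 0.4138 0.7977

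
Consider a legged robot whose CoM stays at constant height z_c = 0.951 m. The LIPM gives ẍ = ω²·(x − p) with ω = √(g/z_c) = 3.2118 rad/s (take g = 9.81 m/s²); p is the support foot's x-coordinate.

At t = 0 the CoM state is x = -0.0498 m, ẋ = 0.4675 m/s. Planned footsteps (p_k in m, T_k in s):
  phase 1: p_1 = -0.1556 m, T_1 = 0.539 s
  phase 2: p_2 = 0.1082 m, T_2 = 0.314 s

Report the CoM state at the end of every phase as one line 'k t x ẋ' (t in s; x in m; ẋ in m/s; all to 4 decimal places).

1 0.5390 0.5506 2.2908
2 0.8530 1.6429 5.2465

phase 1: p=-0.1556, T=0.539, ωT=1.731160, cosh=2.912140, sinh=2.735062; start (x,ẋ)=(-0.049800, 0.467500) → end (x,ẋ)=(0.550612, 2.290823)
phase 2: p=0.1082, T=0.314, ωT=1.008505, cosh=1.553132, sinh=1.188368; start (x,ẋ)=(0.550612, 2.290823) → end (x,ẋ)=(1.642930, 5.246547)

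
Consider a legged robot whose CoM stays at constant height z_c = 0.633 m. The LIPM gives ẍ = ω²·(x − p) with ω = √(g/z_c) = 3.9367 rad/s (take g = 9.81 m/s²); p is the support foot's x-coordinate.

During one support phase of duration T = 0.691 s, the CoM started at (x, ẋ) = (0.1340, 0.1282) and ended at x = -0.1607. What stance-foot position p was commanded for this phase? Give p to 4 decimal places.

ωT = 3.9367·0.691 = 2.720260; cosh(ωT) = 7.625061, sinh(ωT) = 7.559204
x(T) = p + (x₀−p)·cosh(ωT) + (ẋ₀/ω)·sinh(ωT) ⇒ p·(1 − cosh) = x(T) − x₀·cosh − (ẋ₀/ω)·sinh
numerator   = -0.1607 − (0.1340)·7.625061 − (0.1282/3.9367)·7.559204 = -1.428626
denominator = 1 − 7.625061 = -6.625061
p = -1.428626 / -6.625061 = 0.2156

p = 0.2156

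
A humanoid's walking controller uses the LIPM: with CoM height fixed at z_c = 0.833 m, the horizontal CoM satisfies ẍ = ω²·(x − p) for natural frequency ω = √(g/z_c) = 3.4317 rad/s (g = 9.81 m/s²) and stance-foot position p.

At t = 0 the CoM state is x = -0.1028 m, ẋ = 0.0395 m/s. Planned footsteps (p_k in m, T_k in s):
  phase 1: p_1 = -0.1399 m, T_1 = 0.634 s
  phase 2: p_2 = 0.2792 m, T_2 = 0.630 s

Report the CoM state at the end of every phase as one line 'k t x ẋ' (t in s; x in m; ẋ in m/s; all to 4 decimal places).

phase 1: p=-0.1399, T=0.634, ωT=2.175698, cosh=4.460929, sinh=4.347400; start (x,ẋ)=(-0.102800, 0.039500) → end (x,ẋ)=(0.075640, 0.729701)
phase 2: p=0.2792, T=0.630, ωT=2.161971, cosh=4.401672, sinh=4.286574; start (x,ẋ)=(0.075640, 0.729701) → end (x,ẋ)=(0.294675, 0.217494)

1 0.6340 0.0756 0.7297
2 1.2640 0.2947 0.2175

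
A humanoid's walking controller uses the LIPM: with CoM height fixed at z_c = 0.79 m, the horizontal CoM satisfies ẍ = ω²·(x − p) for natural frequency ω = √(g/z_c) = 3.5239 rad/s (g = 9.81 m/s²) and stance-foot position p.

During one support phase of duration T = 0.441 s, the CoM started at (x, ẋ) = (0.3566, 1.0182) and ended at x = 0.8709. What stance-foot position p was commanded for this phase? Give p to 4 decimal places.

ωT = 3.5239·0.441 = 1.554040; cosh(ωT) = 2.470967, sinh(ωT) = 2.259575
x(T) = p + (x₀−p)·cosh(ωT) + (ẋ₀/ω)·sinh(ωT) ⇒ p·(1 − cosh) = x(T) − x₀·cosh − (ẋ₀/ω)·sinh
numerator   = 0.8709 − (0.3566)·2.470967 − (1.0182/3.5239)·2.259575 = -0.663131
denominator = 1 − 2.470967 = -1.470967
p = -0.663131 / -1.470967 = 0.4508

p = 0.4508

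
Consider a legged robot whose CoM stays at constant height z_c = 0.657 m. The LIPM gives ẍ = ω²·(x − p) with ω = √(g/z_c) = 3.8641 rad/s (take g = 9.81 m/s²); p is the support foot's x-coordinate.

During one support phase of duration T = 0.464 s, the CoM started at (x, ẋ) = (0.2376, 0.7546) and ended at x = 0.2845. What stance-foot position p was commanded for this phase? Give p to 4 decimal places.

ωT = 3.8641·0.464 = 1.792942; cosh(ωT) = 3.086786, sinh(ωT) = 2.920316
x(T) = p + (x₀−p)·cosh(ωT) + (ẋ₀/ω)·sinh(ωT) ⇒ p·(1 − cosh) = x(T) − x₀·cosh − (ẋ₀/ω)·sinh
numerator   = 0.2845 − (0.2376)·3.086786 − (0.7546/3.8641)·2.920316 = -1.019214
denominator = 1 − 3.086786 = -2.086786
p = -1.019214 / -2.086786 = 0.4884

p = 0.4884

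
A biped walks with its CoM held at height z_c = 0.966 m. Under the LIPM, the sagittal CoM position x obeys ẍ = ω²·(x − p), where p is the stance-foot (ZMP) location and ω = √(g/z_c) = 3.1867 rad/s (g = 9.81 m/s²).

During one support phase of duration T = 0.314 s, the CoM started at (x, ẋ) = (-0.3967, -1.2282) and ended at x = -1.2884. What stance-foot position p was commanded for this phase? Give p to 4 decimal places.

p = 0.4094

ωT = 3.1867·0.314 = 1.000624; cosh(ωT) = 1.543814, sinh(ωT) = 1.176164
x(T) = p + (x₀−p)·cosh(ωT) + (ẋ₀/ω)·sinh(ωT) ⇒ p·(1 − cosh) = x(T) − x₀·cosh − (ẋ₀/ω)·sinh
numerator   = -1.2884 − (-0.3967)·1.543814 − (-1.2282/3.1867)·1.176164 = -0.222658
denominator = 1 − 1.543814 = -0.543814
p = -0.222658 / -0.543814 = 0.4094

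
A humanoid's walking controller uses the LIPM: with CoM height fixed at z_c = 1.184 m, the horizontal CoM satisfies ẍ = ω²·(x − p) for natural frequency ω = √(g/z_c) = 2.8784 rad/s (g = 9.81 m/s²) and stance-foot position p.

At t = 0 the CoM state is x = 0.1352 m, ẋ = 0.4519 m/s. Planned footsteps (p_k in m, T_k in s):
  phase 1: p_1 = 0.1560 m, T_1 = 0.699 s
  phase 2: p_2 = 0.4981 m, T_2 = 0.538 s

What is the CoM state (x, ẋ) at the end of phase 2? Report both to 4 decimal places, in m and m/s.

x = 2.0504, ẋ = 4.6920

phase 1: p=0.1560, T=0.699, ωT=2.012002, cosh=3.805996, sinh=3.672275; start (x,ẋ)=(0.135200, 0.451900) → end (x,ẋ)=(0.653371, 1.500068)
phase 2: p=0.4981, T=0.538, ωT=1.548579, cosh=2.458665, sinh=2.246116; start (x,ẋ)=(0.653371, 1.500068) → end (x,ẋ)=(2.050415, 4.692027)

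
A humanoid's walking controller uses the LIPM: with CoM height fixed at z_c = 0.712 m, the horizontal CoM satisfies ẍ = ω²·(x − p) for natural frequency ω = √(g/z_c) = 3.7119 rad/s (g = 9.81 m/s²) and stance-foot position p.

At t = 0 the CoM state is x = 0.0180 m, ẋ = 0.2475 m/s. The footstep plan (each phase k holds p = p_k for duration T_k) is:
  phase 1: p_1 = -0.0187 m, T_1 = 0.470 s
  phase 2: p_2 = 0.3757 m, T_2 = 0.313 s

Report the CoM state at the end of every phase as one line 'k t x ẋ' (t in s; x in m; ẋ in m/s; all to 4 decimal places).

1 0.4700 0.2745 1.1079
2 0.7830 0.6284 1.4022

phase 1: p=-0.0187, T=0.470, ωT=1.744593, cosh=2.949144, sinh=2.774428; start (x,ẋ)=(0.018000, 0.247500) → end (x,ẋ)=(0.274525, 1.107864)
phase 2: p=0.3757, T=0.313, ωT=1.161825, cosh=1.754337, sinh=1.441422; start (x,ẋ)=(0.274525, 1.107864) → end (x,ẋ)=(0.628417, 1.402241)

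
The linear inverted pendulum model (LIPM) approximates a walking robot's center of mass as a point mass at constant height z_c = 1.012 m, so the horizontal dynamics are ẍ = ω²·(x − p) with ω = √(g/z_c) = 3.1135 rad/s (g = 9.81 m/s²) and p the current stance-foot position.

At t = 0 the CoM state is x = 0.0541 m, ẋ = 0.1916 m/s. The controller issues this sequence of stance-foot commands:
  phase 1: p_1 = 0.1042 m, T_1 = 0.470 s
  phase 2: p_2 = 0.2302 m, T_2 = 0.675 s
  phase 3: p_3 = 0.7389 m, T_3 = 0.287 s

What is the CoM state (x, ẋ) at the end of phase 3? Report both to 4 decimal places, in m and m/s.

phase 1: p=0.1042, T=0.470, ωT=1.463345, cosh=2.275924, sinh=2.044463; start (x,ẋ)=(0.054100, 0.191600) → end (x,ẋ)=(0.115989, 0.117159)
phase 2: p=0.2302, T=0.675, ωT=2.101613, cosh=4.150804, sinh=4.028545; start (x,ẋ)=(0.115989, 0.117159) → end (x,ẋ)=(-0.092275, -0.946227)
phase 3: p=0.7389, T=0.287, ωT=0.893574, cosh=1.426520, sinh=1.017330; start (x,ẋ)=(-0.092275, -0.946227) → end (x,ẋ)=(-0.755966, -3.982522)

x = -0.7560, ẋ = -3.9825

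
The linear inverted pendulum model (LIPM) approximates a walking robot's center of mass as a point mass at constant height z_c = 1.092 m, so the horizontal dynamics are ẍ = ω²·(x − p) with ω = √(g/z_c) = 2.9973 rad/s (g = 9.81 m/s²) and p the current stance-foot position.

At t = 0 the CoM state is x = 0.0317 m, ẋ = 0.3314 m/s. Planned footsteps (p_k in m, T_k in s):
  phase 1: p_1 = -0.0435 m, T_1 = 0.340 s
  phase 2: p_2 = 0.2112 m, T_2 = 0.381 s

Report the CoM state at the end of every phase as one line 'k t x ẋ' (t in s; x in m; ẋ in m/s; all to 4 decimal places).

1 0.3400 0.2075 0.7905
2 0.7210 0.5758 1.3487

phase 1: p=-0.0435, T=0.340, ωT=1.019082, cosh=1.565788, sinh=1.204862; start (x,ẋ)=(0.031700, 0.331400) → end (x,ẋ)=(0.207464, 0.790474)
phase 2: p=0.2112, T=0.381, ωT=1.141971, cosh=1.726064, sinh=1.406875; start (x,ẋ)=(0.207464, 0.790474) → end (x,ẋ)=(0.575785, 1.348656)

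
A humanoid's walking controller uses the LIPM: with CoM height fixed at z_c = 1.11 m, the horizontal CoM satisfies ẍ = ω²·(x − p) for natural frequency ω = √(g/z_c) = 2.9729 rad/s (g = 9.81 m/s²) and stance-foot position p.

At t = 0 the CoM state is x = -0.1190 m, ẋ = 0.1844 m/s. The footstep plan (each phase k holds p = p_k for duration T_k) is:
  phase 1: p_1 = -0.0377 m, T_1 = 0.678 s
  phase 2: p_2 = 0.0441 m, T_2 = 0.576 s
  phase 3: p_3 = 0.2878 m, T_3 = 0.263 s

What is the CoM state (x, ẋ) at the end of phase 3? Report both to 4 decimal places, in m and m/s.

phase 1: p=-0.0377, T=0.678, ωT=2.015626, cosh=3.819331, sinh=3.686094; start (x,ẋ)=(-0.119000, 0.184400) → end (x,ẋ)=(-0.119574, -0.186632)
phase 2: p=0.0441, T=0.576, ωT=1.712390, cosh=2.861314, sinh=2.680880; start (x,ẋ)=(-0.119574, -0.186632) → end (x,ẋ)=(-0.592524, -1.838496)
phase 3: p=0.2878, T=0.263, ωT=0.781873, cosh=1.321555, sinh=0.864006; start (x,ẋ)=(-0.592524, -1.838496) → end (x,ẋ)=(-1.409914, -4.690878)

x = -1.4099, ẋ = -4.6909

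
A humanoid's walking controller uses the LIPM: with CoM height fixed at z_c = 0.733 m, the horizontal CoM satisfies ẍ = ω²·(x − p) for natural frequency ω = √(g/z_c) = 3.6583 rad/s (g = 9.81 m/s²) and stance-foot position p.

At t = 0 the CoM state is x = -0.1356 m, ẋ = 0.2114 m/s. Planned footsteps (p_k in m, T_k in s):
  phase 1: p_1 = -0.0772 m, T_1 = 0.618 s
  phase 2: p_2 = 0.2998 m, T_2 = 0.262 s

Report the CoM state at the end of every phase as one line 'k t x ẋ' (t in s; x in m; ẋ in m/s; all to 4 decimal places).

phase 1: p=-0.0772, T=0.618, ωT=2.260829, cosh=4.847652, sinh=4.743388; start (x,ẋ)=(-0.135600, 0.211400) → end (x,ẋ)=(-0.086200, 0.011394)
phase 2: p=0.2998, T=0.262, ωT=0.958475, cosh=1.495597, sinh=1.112119; start (x,ẋ)=(-0.086200, 0.011394) → end (x,ẋ)=(-0.274036, -1.553385)

1 0.6180 -0.0862 0.0114
2 0.8800 -0.2740 -1.5534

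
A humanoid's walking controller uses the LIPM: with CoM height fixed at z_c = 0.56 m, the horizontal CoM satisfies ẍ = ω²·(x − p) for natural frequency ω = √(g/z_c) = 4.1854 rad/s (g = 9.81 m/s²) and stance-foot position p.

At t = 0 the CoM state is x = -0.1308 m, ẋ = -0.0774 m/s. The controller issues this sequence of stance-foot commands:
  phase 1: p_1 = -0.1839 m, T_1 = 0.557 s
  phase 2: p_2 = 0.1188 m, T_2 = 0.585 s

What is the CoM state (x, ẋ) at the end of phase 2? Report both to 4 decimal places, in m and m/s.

x = 0.4152, ẋ = 1.3475

phase 1: p=-0.1839, T=0.557, ωT=2.331268, cosh=5.194076, sinh=5.096904; start (x,ẋ)=(-0.130800, -0.077400) → end (x,ẋ)=(-0.002351, 0.730739)
phase 2: p=0.1188, T=0.585, ωT=2.448459, cosh=5.828465, sinh=5.742038; start (x,ẋ)=(-0.002351, 0.730739) → end (x,ẋ)=(0.415192, 1.347499)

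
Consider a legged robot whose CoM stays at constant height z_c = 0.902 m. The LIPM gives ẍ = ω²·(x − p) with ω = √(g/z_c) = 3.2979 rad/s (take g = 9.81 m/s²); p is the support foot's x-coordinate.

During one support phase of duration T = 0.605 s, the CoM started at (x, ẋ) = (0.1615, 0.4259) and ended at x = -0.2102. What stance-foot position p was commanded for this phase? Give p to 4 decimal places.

ωT = 3.2979·0.605 = 1.995229; cosh(ωT) = 3.744936, sinh(ωT) = 3.608954
x(T) = p + (x₀−p)·cosh(ωT) + (ẋ₀/ω)·sinh(ωT) ⇒ p·(1 − cosh) = x(T) − x₀·cosh − (ẋ₀/ω)·sinh
numerator   = -0.2102 − (0.1615)·3.744936 − (0.4259/3.2979)·3.608954 = -1.281078
denominator = 1 − 3.744936 = -2.744936
p = -1.281078 / -2.744936 = 0.4667

p = 0.4667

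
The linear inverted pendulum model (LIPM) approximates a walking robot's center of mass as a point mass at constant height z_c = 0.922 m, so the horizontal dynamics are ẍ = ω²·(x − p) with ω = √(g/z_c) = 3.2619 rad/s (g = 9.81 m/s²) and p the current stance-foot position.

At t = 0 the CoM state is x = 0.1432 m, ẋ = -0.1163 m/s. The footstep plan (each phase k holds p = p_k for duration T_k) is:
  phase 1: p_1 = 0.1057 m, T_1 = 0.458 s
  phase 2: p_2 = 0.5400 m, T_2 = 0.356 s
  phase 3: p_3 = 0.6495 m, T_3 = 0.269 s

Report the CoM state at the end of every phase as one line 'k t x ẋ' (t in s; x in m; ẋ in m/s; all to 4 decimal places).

phase 1: p=0.1057, T=0.458, ωT=1.493950, cosh=2.339571, sinh=2.115087; start (x,ẋ)=(0.143200, -0.116300) → end (x,ẋ)=(0.118022, -0.013372)
phase 2: p=0.5400, T=0.356, ωT=1.161236, cosh=1.753489, sinh=1.440390; start (x,ẋ)=(0.118022, -0.013372) → end (x,ẋ)=(-0.205838, -2.006071)
phase 3: p=0.6495, T=0.269, ωT=0.877451, cosh=1.410302, sinh=0.994460; start (x,ẋ)=(-0.205838, -2.006071) → end (x,ẋ)=(-1.168379, -5.603737)

1 0.4580 0.1180 -0.0134
2 0.8140 -0.2058 -2.0061
3 1.0830 -1.1684 -5.6037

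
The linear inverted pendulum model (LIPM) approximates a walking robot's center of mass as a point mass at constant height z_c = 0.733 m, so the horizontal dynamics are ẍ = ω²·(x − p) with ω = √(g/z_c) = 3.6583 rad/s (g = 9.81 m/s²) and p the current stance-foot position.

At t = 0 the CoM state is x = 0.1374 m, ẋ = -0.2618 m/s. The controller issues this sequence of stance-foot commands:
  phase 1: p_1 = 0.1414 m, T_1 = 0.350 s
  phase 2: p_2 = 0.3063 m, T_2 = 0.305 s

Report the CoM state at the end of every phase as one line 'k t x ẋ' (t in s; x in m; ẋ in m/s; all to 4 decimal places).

phase 1: p=0.1414, T=0.350, ωT=1.280405, cosh=1.938011, sinh=1.660086; start (x,ẋ)=(0.137400, -0.261800) → end (x,ẋ)=(0.014847, -0.531664)
phase 2: p=0.3063, T=0.305, ωT=1.115781, cosh=1.689806, sinh=1.362147; start (x,ẋ)=(0.014847, -0.531664) → end (x,ẋ)=(-0.384161, -2.350761)

1 0.3500 0.0148 -0.5317
2 0.6550 -0.3842 -2.3508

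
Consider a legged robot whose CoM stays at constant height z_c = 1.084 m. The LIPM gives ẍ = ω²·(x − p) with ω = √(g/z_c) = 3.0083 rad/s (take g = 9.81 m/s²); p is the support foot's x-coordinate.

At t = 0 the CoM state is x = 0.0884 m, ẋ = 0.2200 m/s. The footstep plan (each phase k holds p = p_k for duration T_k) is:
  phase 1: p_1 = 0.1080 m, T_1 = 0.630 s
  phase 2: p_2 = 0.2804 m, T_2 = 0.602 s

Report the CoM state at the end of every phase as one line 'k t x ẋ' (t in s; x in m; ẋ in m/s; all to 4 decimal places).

1 0.6300 0.2791 0.5567
2 1.2320 0.8273 1.7368

phase 1: p=0.1080, T=0.630, ωT=1.895229, cosh=3.402178, sinh=3.251894; start (x,ẋ)=(0.088400, 0.220000) → end (x,ẋ)=(0.279132, 0.556739)
phase 2: p=0.2804, T=0.602, ωT=1.810997, cosh=3.140016, sinh=2.976525; start (x,ẋ)=(0.279132, 0.556739) → end (x,ẋ)=(0.827275, 1.736811)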